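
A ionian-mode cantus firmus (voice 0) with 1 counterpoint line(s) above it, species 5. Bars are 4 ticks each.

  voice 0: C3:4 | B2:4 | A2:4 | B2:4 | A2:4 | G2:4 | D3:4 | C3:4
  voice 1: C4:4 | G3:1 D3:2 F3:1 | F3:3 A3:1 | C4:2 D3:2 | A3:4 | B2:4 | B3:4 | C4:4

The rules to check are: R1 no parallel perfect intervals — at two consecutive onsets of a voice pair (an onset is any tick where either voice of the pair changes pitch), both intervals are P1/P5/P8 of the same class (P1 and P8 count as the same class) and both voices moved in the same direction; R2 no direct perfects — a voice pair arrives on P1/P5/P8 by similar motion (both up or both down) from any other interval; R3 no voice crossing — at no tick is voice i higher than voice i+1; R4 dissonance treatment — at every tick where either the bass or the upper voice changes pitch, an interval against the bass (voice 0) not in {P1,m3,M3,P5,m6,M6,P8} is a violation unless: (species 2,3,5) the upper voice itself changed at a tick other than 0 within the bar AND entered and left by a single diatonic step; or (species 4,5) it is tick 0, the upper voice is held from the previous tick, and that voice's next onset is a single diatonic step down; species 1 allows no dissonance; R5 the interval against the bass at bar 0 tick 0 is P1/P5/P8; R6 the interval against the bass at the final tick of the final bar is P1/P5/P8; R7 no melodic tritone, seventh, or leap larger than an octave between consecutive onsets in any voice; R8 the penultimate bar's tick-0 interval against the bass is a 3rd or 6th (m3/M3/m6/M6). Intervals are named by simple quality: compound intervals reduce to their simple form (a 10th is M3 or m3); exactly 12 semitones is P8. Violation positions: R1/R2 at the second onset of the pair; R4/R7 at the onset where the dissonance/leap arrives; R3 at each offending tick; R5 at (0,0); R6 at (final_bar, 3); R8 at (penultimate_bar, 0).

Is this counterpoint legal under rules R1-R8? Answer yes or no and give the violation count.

bar 0: v0=C3 v1=C4 (P8)
bar 1: v0=B2 v1=G3 (m6)
bar 2: v0=A2 v1=F3 (m6)
bar 3: v0=B2 v1=C4 (m2)
bar 4: v0=A2 v1=A3 (P8)
bar 5: v0=G2 v1=B2 (M3)
bar 6: v0=D3 v1=B3 (M6)
bar 7: v0=C3 v1=C4 (P8)
  R4 @ bar1.3: B2/F3 TT untreated
  R4 @ bar3.0: B2/C4 m2 untreated
  R7 @ bar3.2: C4->D3 leap 10st
  R7 @ bar5.0: A3->B2 leap 10st

No (4 violations)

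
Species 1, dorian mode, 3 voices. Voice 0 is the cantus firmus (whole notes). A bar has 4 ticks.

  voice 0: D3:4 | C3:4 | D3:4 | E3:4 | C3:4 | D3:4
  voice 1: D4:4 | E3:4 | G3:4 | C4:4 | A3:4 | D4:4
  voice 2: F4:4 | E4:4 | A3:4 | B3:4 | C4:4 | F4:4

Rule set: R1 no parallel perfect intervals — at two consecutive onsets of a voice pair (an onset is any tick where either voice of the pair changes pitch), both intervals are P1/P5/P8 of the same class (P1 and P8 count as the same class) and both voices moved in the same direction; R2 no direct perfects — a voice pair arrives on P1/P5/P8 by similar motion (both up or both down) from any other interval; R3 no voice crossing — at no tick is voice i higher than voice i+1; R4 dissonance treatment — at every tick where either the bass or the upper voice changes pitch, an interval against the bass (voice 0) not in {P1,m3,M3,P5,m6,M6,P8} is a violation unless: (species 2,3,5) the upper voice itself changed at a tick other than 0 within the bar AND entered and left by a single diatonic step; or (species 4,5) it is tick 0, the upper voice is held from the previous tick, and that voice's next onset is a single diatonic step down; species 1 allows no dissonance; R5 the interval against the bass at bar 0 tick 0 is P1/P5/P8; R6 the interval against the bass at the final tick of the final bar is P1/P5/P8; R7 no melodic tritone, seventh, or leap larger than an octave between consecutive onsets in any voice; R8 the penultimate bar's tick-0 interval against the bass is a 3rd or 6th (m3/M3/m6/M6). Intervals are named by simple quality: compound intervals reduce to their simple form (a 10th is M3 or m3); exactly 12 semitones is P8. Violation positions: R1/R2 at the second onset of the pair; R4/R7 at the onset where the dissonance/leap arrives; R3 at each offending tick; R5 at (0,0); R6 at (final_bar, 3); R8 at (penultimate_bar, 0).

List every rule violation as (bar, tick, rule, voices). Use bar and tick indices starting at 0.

bar 0: v0=D3 v1=D4 v2=F4 downbeat m3
bar 1: v0=C3 v1=E3 v2=E4 downbeat M3
bar 2: v0=D3 v1=G3 v2=A3 downbeat P5
bar 3: v0=E3 v1=C4 v2=B3 downbeat P5
bar 4: v0=C3 v1=A3 v2=C4 downbeat P8
bar 5: v0=D3 v1=D4 v2=F4 downbeat m3
  -> R5 @ bar 0 tick 0 v(0, 2): opens on m3
  -> R2 @ bar 1 tick 0 v(1, 2): D4/F4 m3 -> E3/E4 P8 similar
  -> R7 @ bar 1 tick 0 v(1,): D4->E3 leap 10st
  -> R4 @ bar 2 tick 0 v(0, 1): D3/G3 P4 untreated
  -> R1 @ bar 3 tick 0 v(0, 2): D3/A3 P5 -> E3/B3 P5 similar
  -> R3 @ bar 3 tick 0 v(1, 2): C4 above B3
  -> R3 @ bar 3 tick 1 v(1, 2): C4 above B3
  -> R3 @ bar 3 tick 2 v(1, 2): C4 above B3
  -> R3 @ bar 3 tick 3 v(1, 2): C4 above B3
  -> R8 @ bar 4 tick 0 v(0, 2): penult P8 not 3rd/6th
  -> R2 @ bar 5 tick 0 v(0, 1): C3/A3 M6 -> D3/D4 P8 similar
  -> R6 @ bar 5 tick 3 v(0, 2): closes on m3

(0, 0, R5, (0, 2))
(1, 0, R2, (1, 2))
(1, 0, R7, (1,))
(2, 0, R4, (0, 1))
(3, 0, R1, (0, 2))
(3, 0, R3, (1, 2))
(3, 1, R3, (1, 2))
(3, 2, R3, (1, 2))
(3, 3, R3, (1, 2))
(4, 0, R8, (0, 2))
(5, 0, R2, (0, 1))
(5, 3, R6, (0, 2))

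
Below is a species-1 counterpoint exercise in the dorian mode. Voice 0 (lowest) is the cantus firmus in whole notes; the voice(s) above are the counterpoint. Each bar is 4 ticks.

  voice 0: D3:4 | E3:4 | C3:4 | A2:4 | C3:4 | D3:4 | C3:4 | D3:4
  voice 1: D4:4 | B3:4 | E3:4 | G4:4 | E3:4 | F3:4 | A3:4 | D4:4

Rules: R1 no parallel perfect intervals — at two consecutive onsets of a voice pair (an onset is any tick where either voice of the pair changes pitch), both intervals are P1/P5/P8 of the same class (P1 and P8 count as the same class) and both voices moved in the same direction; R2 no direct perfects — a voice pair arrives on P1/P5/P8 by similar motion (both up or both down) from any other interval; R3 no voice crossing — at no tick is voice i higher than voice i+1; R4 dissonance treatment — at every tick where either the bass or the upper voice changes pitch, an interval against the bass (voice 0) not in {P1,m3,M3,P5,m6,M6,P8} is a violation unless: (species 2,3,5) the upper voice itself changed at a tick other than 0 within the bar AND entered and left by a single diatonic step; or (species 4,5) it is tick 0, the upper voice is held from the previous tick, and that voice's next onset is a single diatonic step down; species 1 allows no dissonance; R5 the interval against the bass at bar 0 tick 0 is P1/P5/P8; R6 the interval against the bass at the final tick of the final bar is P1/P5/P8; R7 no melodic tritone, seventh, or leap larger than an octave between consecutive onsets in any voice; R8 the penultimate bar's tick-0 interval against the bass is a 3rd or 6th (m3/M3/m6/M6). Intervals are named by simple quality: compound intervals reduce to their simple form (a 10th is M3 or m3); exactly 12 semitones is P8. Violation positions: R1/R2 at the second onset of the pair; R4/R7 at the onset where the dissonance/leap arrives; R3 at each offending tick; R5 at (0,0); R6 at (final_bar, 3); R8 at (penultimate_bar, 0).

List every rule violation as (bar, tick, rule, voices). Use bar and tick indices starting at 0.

(3, 0, R4, (0, 1))
(3, 0, R7, (1,))
(4, 0, R7, (1,))
(7, 0, R2, (0, 1))

bar 0: v0=D3 v1=D4 downbeat P8
bar 1: v0=E3 v1=B3 downbeat P5
bar 2: v0=C3 v1=E3 downbeat M3
bar 3: v0=A2 v1=G4 downbeat m7
bar 4: v0=C3 v1=E3 downbeat M3
bar 5: v0=D3 v1=F3 downbeat m3
bar 6: v0=C3 v1=A3 downbeat M6
bar 7: v0=D3 v1=D4 downbeat P8
  -> R4 @ bar 3 tick 0 v(0, 1): A2/G4 m7 untreated
  -> R7 @ bar 3 tick 0 v(1,): E3->G4 leap 15st
  -> R7 @ bar 4 tick 0 v(1,): G4->E3 leap 15st
  -> R2 @ bar 7 tick 0 v(0, 1): C3/A3 M6 -> D3/D4 P8 similar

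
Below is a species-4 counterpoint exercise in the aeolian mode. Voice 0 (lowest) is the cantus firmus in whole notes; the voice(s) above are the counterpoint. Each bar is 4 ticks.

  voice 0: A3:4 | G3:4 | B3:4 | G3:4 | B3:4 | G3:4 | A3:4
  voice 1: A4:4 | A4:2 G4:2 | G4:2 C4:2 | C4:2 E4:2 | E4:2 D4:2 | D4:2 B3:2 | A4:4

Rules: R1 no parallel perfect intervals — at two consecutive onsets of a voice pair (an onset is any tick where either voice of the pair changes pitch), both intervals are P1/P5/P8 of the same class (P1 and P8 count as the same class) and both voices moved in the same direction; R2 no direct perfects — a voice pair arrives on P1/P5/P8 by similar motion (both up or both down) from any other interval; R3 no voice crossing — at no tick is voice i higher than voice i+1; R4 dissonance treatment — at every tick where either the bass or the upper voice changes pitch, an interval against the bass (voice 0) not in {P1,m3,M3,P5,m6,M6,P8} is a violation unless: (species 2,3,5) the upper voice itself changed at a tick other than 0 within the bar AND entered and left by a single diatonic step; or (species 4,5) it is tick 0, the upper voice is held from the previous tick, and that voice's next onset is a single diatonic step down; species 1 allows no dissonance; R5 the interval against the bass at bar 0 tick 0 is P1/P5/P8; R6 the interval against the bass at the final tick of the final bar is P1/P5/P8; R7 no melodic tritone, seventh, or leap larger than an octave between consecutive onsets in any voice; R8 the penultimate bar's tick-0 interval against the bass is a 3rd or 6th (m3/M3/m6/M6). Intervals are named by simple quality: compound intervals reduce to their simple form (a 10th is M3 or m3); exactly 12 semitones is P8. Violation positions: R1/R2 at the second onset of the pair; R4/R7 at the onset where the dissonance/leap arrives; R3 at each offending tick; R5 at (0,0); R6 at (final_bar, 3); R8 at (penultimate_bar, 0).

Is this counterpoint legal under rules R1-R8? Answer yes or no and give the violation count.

No (5 violations)

bar 0: v0=A3 v1=A4 (P8)
bar 1: v0=G3 v1=A4 (M2)
bar 2: v0=B3 v1=G4 (m6)
bar 3: v0=G3 v1=C4 (P4)
bar 4: v0=B3 v1=E4 (P4)
bar 5: v0=G3 v1=D4 (P5)
bar 6: v0=A3 v1=A4 (P8)
  R4 @ bar2.2: B3/C4 m2 untreated
  R4 @ bar3.0: G3/C4 P4 untreated
  R8 @ bar5.0: penult P5 not 3rd/6th
  R2 @ bar6.0: G3/B3 M3 -> A3/A4 P8 similar
  R7 @ bar6.0: B3->A4 leap 10st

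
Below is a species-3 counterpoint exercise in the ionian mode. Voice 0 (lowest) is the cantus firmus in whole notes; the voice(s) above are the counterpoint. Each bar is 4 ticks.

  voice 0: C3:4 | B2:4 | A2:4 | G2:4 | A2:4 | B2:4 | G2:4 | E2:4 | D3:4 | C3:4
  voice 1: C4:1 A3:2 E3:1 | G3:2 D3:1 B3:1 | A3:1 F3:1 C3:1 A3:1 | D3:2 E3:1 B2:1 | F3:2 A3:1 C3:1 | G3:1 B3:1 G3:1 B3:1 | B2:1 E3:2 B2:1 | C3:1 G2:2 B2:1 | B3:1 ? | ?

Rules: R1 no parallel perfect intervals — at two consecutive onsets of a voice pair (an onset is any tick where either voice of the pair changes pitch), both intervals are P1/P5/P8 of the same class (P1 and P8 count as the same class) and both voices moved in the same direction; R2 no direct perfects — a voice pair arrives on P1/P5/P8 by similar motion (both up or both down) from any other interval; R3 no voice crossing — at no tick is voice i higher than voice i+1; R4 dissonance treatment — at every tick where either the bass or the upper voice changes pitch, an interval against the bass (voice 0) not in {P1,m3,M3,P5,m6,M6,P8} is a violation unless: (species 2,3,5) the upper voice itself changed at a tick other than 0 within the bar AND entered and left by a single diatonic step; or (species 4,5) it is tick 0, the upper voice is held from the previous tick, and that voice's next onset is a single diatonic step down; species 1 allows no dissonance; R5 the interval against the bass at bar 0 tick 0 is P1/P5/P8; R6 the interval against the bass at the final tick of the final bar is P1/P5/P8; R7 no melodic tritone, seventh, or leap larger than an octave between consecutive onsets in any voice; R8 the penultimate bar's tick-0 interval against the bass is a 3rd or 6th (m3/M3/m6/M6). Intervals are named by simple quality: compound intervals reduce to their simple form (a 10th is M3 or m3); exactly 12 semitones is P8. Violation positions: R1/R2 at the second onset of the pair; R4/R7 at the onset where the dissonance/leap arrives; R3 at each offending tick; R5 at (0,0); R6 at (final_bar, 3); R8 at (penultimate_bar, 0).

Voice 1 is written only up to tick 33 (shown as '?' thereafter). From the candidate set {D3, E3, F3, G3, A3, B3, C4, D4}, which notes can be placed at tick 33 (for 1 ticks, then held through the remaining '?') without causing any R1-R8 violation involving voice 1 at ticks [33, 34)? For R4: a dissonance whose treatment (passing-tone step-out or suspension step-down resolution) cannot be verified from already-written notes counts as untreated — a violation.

D3: legal
E3: violates R4
F3: violates R7
G3: violates R4
A3: legal
B3: legal
C4: violates R4
D4: legal

{A3, B3, D3, D4}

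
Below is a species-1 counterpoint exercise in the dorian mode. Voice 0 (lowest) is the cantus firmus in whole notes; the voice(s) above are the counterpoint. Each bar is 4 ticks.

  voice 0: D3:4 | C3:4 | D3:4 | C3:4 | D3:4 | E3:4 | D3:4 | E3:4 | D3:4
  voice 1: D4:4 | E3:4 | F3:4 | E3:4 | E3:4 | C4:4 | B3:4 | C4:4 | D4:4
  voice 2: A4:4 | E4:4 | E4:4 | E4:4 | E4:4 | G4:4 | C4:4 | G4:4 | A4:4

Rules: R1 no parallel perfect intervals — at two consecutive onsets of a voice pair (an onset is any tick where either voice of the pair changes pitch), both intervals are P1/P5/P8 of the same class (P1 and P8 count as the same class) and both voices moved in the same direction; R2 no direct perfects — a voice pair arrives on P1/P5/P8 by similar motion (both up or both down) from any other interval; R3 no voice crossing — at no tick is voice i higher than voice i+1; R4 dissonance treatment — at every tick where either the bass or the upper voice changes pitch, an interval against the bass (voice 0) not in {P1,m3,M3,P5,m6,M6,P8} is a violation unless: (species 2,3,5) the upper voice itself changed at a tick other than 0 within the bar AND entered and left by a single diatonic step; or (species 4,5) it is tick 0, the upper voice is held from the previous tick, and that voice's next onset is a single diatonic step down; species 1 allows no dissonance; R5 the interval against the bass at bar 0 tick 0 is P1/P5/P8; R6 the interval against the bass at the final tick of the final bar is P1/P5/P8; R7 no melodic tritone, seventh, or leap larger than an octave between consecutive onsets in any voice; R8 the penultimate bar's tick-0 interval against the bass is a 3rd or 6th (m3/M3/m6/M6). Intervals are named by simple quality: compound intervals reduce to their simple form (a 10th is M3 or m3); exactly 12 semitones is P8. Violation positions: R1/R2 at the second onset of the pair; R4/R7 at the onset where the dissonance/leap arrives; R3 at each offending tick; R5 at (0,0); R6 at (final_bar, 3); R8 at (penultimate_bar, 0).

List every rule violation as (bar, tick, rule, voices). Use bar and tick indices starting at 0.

(1, 0, R2, (1, 2))
(1, 0, R7, (1,))
(2, 0, R4, (0, 2))
(4, 0, R4, (0, 1))
(4, 0, R4, (0, 2))
(5, 0, R2, (1, 2))
(6, 0, R4, (0, 2))
(7, 0, R2, (1, 2))
(8, 0, R1, (1, 2))

bar 0: v0=D3 v1=D4 v2=A4 downbeat P5
bar 1: v0=C3 v1=E3 v2=E4 downbeat M3
bar 2: v0=D3 v1=F3 v2=E4 downbeat M2
bar 3: v0=C3 v1=E3 v2=E4 downbeat M3
bar 4: v0=D3 v1=E3 v2=E4 downbeat M2
bar 5: v0=E3 v1=C4 v2=G4 downbeat m3
bar 6: v0=D3 v1=B3 v2=C4 downbeat m7
bar 7: v0=E3 v1=C4 v2=G4 downbeat m3
bar 8: v0=D3 v1=D4 v2=A4 downbeat P5
  -> R2 @ bar 1 tick 0 v(1, 2): D4/A4 P5 -> E3/E4 P8 similar
  -> R7 @ bar 1 tick 0 v(1,): D4->E3 leap 10st
  -> R4 @ bar 2 tick 0 v(0, 2): D3/E4 M2 untreated
  -> R4 @ bar 4 tick 0 v(0, 1): D3/E3 M2 untreated
  -> R4 @ bar 4 tick 0 v(0, 2): D3/E4 M2 untreated
  -> R2 @ bar 5 tick 0 v(1, 2): E3/E4 P8 -> C4/G4 P5 similar
  -> R4 @ bar 6 tick 0 v(0, 2): D3/C4 m7 untreated
  -> R2 @ bar 7 tick 0 v(1, 2): B3/C4 m2 -> C4/G4 P5 similar
  -> R1 @ bar 8 tick 0 v(1, 2): C4/G4 P5 -> D4/A4 P5 similar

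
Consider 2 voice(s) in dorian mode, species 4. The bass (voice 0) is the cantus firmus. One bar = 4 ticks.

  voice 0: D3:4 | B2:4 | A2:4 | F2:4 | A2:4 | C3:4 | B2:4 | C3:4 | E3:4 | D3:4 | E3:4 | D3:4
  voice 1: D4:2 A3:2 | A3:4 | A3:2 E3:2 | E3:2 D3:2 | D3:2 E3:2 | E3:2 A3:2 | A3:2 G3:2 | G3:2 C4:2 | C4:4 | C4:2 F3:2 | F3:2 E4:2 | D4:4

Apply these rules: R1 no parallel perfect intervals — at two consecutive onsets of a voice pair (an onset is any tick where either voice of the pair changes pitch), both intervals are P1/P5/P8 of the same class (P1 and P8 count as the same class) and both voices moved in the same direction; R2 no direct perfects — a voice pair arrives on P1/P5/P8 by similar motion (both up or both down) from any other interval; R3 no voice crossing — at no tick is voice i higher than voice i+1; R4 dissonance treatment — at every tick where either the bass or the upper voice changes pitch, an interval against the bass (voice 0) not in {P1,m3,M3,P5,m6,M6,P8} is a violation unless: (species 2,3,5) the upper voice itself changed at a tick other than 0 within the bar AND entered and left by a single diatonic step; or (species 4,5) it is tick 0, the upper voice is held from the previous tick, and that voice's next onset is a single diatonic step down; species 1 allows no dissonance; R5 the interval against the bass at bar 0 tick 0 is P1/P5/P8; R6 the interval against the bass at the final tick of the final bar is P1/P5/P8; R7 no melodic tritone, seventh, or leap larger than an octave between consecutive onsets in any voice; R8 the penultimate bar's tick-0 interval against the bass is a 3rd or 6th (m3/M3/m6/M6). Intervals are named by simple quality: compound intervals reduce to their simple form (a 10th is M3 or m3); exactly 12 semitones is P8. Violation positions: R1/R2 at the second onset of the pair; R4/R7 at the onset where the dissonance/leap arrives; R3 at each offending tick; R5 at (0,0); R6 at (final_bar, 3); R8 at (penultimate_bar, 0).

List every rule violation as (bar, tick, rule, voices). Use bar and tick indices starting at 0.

bar 0: v0=D3 v1=D4 downbeat P8
bar 1: v0=B2 v1=A3 downbeat m7
bar 2: v0=A2 v1=A3 downbeat P8
bar 3: v0=F2 v1=E3 downbeat M7
bar 4: v0=A2 v1=D3 downbeat P4
bar 5: v0=C3 v1=E3 downbeat M3
bar 6: v0=B2 v1=A3 downbeat m7
bar 7: v0=C3 v1=G3 downbeat P5
bar 8: v0=E3 v1=C4 downbeat m6
bar 9: v0=D3 v1=C4 downbeat m7
bar 10: v0=E3 v1=F3 downbeat m2
bar 11: v0=D3 v1=D4 downbeat P8
  -> R4 @ bar 1 tick 0 v(0, 1): B2/A3 m7 untreated
  -> R4 @ bar 4 tick 0 v(0, 1): A2/D3 P4 untreated
  -> R4 @ bar 9 tick 0 v(0, 1): D3/C4 m7 untreated
  -> R4 @ bar 10 tick 0 v(0, 1): E3/F3 m2 untreated
  -> R8 @ bar 10 tick 0 v(0, 1): penult m2 not 3rd/6th
  -> R7 @ bar 10 tick 2 v(1,): F3->E4 leap 11st
  -> R1 @ bar 11 tick 0 v(0, 1): E3/E4 P8 -> D3/D4 P8 similar

(1, 0, R4, (0, 1))
(4, 0, R4, (0, 1))
(9, 0, R4, (0, 1))
(10, 0, R4, (0, 1))
(10, 0, R8, (0, 1))
(10, 2, R7, (1,))
(11, 0, R1, (0, 1))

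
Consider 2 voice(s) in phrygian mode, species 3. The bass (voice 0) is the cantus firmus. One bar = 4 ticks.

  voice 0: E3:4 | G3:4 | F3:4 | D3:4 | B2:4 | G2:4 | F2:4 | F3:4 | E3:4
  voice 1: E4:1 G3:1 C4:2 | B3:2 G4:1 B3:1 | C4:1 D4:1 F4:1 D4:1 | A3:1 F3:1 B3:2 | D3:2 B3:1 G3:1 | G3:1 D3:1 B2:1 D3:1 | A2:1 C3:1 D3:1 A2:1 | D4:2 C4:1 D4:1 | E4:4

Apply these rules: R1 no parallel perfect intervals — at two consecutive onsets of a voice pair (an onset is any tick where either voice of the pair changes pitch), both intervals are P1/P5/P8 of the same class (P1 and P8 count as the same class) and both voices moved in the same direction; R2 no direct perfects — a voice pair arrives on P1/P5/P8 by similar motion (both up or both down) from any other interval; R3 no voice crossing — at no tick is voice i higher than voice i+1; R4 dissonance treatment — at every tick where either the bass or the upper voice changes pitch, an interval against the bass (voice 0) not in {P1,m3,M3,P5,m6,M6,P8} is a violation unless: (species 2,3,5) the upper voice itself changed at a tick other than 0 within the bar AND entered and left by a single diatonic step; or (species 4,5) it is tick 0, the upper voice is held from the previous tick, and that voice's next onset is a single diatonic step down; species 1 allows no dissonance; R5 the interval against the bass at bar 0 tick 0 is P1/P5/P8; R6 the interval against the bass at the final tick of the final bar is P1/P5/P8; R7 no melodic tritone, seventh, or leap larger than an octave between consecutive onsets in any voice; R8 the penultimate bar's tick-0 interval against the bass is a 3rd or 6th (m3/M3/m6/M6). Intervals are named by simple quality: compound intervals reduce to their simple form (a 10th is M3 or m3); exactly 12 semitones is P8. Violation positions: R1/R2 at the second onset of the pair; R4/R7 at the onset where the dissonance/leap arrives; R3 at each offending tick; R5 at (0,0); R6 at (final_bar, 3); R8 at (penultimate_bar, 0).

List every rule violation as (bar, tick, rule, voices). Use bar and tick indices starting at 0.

bar 0: v0=E3 v1=E4 downbeat P8
bar 1: v0=G3 v1=B3 downbeat M3
bar 2: v0=F3 v1=C4 downbeat P5
bar 3: v0=D3 v1=A3 downbeat P5
bar 4: v0=B2 v1=D3 downbeat m3
bar 5: v0=G2 v1=G3 downbeat P8
bar 6: v0=F2 v1=A2 downbeat M3
bar 7: v0=F3 v1=D4 downbeat M6
bar 8: v0=E3 v1=E4 downbeat P8
  -> R2 @ bar 3 tick 0 v(0, 1): F3/D4 M6 -> D3/A3 P5 similar
  -> R7 @ bar 3 tick 2 v(1,): F3->B3 leap 6st
  -> R7 @ bar 7 tick 0 v(1,): A2->D4 leap 17st

(3, 0, R2, (0, 1))
(3, 2, R7, (1,))
(7, 0, R7, (1,))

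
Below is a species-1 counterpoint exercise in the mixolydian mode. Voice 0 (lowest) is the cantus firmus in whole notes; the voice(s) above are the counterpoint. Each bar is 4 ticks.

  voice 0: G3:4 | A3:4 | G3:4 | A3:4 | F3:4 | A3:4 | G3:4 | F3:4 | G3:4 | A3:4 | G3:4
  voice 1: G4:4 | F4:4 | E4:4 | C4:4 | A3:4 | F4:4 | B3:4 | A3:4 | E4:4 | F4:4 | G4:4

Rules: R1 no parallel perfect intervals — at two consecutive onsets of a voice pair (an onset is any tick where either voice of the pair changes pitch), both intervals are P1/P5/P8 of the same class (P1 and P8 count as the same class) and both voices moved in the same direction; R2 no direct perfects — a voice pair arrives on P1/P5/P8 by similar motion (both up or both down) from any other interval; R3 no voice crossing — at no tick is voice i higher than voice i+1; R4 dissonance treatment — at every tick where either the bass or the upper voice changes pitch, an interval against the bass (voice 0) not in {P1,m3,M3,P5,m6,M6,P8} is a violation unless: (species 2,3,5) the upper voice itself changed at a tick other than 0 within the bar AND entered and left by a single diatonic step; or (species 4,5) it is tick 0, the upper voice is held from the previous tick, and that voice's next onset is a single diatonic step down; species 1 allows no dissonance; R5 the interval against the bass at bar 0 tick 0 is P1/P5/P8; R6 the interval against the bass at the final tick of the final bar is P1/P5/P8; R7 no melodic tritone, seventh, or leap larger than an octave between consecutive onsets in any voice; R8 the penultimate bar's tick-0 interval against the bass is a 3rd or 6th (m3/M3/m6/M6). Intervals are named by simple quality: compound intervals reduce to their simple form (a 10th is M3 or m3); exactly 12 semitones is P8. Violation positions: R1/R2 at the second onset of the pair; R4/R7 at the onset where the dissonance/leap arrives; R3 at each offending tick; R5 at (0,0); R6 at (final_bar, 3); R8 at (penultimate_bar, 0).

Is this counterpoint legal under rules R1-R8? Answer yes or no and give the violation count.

bar 0: v0=G3 v1=G4 (P8)
bar 1: v0=A3 v1=F4 (m6)
bar 2: v0=G3 v1=E4 (M6)
bar 3: v0=A3 v1=C4 (m3)
bar 4: v0=F3 v1=A3 (M3)
bar 5: v0=A3 v1=F4 (m6)
bar 6: v0=G3 v1=B3 (M3)
bar 7: v0=F3 v1=A3 (M3)
bar 8: v0=G3 v1=E4 (M6)
bar 9: v0=A3 v1=F4 (m6)
bar 10: v0=G3 v1=G4 (P8)
  R7 @ bar6.0: F4->B3 leap 6st

No (1 violations)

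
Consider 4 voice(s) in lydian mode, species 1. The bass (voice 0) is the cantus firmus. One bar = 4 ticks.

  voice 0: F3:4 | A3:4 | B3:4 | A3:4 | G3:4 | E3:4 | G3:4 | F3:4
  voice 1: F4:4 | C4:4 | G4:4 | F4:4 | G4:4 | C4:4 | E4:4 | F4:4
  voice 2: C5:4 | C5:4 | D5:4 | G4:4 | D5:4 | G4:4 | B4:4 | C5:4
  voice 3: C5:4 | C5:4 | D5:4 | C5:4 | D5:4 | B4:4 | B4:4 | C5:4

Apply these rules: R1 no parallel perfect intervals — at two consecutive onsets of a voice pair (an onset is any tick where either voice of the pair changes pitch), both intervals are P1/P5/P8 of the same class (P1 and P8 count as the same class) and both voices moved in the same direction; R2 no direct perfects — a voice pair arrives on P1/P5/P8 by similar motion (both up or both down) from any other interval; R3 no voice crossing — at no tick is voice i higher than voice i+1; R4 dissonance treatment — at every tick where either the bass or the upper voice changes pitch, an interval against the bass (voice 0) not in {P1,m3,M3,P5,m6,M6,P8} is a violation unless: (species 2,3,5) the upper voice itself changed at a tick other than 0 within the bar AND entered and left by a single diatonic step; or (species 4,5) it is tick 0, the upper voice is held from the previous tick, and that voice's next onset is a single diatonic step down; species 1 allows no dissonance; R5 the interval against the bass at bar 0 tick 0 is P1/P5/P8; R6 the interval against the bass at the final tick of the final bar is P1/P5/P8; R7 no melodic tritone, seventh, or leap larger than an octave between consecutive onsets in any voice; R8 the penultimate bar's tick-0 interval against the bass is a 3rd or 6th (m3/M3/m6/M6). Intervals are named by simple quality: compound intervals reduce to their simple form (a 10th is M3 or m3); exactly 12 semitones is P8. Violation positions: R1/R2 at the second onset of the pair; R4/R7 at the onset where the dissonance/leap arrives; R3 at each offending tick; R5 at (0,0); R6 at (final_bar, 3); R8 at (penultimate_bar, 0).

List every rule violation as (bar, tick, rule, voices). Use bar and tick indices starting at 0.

(2, 0, R1, (2, 3))
(2, 0, R2, (1, 2))
(2, 0, R2, (1, 3))
(3, 0, R1, (1, 3))
(3, 0, R4, (0, 2))
(4, 0, R1, (1, 3))
(4, 0, R2, (1, 2))
(4, 0, R2, (2, 3))
(5, 0, R1, (0, 3))
(5, 0, R1, (1, 2))
(6, 0, R1, (1, 2))
(7, 0, R1, (1, 2))
(7, 0, R1, (1, 3))
(7, 0, R1, (2, 3))

bar 0: v0=F3 v1=F4 v2=C5 v3=C5 downbeat P5
bar 1: v0=A3 v1=C4 v2=C5 v3=C5 downbeat m3
bar 2: v0=B3 v1=G4 v2=D5 v3=D5 downbeat m3
bar 3: v0=A3 v1=F4 v2=G4 v3=C5 downbeat m3
bar 4: v0=G3 v1=G4 v2=D5 v3=D5 downbeat P5
bar 5: v0=E3 v1=C4 v2=G4 v3=B4 downbeat P5
bar 6: v0=G3 v1=E4 v2=B4 v3=B4 downbeat M3
bar 7: v0=F3 v1=F4 v2=C5 v3=C5 downbeat P5
  -> R1 @ bar 2 tick 0 v(2, 3): C5/C5 P1 -> D5/D5 P1 similar
  -> R2 @ bar 2 tick 0 v(1, 2): C4/C5 P8 -> G4/D5 P5 similar
  -> R2 @ bar 2 tick 0 v(1, 3): C4/C5 P8 -> G4/D5 P5 similar
  -> R1 @ bar 3 tick 0 v(1, 3): G4/D5 P5 -> F4/C5 P5 similar
  -> R4 @ bar 3 tick 0 v(0, 2): A3/G4 m7 untreated
  -> R1 @ bar 4 tick 0 v(1, 3): F4/C5 P5 -> G4/D5 P5 similar
  -> R2 @ bar 4 tick 0 v(1, 2): F4/G4 M2 -> G4/D5 P5 similar
  -> R2 @ bar 4 tick 0 v(2, 3): G4/C5 P4 -> D5/D5 P1 similar
  -> R1 @ bar 5 tick 0 v(0, 3): G3/D5 P5 -> E3/B4 P5 similar
  -> R1 @ bar 5 tick 0 v(1, 2): G4/D5 P5 -> C4/G4 P5 similar
  -> R1 @ bar 6 tick 0 v(1, 2): C4/G4 P5 -> E4/B4 P5 similar
  -> R1 @ bar 7 tick 0 v(1, 2): E4/B4 P5 -> F4/C5 P5 similar
  -> R1 @ bar 7 tick 0 v(1, 3): E4/B4 P5 -> F4/C5 P5 similar
  -> R1 @ bar 7 tick 0 v(2, 3): B4/B4 P1 -> C5/C5 P1 similar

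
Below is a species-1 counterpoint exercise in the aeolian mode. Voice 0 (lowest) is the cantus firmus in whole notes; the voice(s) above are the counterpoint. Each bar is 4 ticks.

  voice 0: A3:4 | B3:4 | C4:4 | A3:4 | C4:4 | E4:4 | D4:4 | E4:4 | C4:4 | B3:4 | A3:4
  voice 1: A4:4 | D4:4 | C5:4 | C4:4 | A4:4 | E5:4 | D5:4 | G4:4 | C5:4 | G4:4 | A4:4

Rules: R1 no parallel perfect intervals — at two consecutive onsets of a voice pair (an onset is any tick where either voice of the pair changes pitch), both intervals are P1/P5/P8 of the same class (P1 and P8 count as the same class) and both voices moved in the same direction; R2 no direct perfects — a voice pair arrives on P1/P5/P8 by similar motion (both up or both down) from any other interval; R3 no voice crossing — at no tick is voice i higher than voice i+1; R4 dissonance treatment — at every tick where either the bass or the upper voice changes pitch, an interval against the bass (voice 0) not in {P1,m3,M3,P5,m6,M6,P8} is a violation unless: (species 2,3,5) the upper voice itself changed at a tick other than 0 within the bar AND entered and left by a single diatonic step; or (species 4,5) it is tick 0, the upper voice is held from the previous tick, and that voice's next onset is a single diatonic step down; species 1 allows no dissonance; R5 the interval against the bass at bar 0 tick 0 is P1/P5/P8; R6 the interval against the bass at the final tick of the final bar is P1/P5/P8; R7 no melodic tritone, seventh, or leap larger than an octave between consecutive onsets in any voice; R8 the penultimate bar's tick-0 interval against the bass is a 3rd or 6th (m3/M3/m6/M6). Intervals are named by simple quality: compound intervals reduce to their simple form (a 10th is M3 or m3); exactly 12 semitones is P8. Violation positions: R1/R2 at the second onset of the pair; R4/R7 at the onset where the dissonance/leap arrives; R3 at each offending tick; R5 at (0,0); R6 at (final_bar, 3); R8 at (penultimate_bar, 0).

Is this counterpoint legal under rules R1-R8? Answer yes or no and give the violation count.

No (4 violations)

bar 0: v0=A3 v1=A4 (P8)
bar 1: v0=B3 v1=D4 (m3)
bar 2: v0=C4 v1=C5 (P8)
bar 3: v0=A3 v1=C4 (m3)
bar 4: v0=C4 v1=A4 (M6)
bar 5: v0=E4 v1=E5 (P8)
bar 6: v0=D4 v1=D5 (P8)
bar 7: v0=E4 v1=G4 (m3)
bar 8: v0=C4 v1=C5 (P8)
bar 9: v0=B3 v1=G4 (m6)
bar 10: v0=A3 v1=A4 (P8)
  R2 @ bar2.0: B3/D4 m3 -> C4/C5 P8 similar
  R7 @ bar2.0: D4->C5 leap 10st
  R2 @ bar5.0: C4/A4 M6 -> E4/E5 P8 similar
  R1 @ bar6.0: E4/E5 P8 -> D4/D5 P8 similar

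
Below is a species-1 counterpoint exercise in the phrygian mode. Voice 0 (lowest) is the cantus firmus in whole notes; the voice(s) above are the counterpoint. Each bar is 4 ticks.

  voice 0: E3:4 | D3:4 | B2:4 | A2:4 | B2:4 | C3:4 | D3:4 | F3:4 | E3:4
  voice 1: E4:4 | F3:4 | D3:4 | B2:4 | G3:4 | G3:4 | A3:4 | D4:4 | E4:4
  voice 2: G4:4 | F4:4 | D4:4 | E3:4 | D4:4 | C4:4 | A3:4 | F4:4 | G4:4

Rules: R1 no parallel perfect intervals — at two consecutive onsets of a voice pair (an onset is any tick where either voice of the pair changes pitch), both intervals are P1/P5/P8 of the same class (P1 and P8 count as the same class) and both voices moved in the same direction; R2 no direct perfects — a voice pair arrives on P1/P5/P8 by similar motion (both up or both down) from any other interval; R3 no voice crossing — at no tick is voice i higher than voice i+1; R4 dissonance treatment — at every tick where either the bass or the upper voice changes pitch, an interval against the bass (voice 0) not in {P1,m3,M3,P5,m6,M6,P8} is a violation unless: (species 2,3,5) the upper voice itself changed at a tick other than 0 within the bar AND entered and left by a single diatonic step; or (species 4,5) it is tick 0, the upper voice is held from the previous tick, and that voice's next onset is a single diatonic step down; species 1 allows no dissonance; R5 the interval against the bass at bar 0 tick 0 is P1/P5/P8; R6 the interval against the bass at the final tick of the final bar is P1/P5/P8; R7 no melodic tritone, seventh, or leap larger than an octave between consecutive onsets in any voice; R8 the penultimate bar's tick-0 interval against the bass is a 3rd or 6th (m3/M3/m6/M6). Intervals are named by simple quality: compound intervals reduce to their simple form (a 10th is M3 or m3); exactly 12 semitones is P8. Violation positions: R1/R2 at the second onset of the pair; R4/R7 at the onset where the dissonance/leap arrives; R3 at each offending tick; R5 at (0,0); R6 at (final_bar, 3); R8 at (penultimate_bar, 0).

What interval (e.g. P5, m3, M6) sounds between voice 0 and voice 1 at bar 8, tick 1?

P8

voice 0=E3 voice 1=E4 -> P8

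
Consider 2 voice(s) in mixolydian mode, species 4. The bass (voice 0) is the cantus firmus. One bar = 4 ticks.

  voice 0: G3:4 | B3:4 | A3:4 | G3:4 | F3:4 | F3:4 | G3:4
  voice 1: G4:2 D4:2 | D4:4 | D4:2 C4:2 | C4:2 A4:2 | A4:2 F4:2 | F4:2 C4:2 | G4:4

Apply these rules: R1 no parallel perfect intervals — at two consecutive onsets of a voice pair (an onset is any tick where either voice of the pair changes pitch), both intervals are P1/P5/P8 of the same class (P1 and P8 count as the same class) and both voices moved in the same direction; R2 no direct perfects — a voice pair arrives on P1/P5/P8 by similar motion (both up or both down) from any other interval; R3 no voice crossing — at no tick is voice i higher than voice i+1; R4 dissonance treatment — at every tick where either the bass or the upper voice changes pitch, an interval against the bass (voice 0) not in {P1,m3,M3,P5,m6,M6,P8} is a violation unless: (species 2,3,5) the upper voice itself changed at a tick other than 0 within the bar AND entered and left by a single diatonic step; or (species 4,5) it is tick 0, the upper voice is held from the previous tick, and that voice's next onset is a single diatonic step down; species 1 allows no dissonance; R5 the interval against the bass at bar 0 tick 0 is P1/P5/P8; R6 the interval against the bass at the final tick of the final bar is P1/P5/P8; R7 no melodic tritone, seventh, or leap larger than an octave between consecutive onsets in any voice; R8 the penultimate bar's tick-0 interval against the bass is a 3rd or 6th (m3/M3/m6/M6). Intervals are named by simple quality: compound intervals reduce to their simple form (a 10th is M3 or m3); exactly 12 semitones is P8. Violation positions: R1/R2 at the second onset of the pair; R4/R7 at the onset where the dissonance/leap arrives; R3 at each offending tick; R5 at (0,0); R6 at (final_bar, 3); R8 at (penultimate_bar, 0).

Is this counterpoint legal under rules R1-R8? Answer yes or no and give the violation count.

bar 0: v0=G3 v1=G4 (P8)
bar 1: v0=B3 v1=D4 (m3)
bar 2: v0=A3 v1=D4 (P4)
bar 3: v0=G3 v1=C4 (P4)
bar 4: v0=F3 v1=A4 (M3)
bar 5: v0=F3 v1=F4 (P8)
bar 6: v0=G3 v1=G4 (P8)
  R4 @ bar3.0: G3/C4 P4 untreated
  R4 @ bar3.2: G3/A4 M2 untreated
  R8 @ bar5.0: penult P8 not 3rd/6th
  R2 @ bar6.0: F3/C4 P5 -> G3/G4 P8 similar

No (4 violations)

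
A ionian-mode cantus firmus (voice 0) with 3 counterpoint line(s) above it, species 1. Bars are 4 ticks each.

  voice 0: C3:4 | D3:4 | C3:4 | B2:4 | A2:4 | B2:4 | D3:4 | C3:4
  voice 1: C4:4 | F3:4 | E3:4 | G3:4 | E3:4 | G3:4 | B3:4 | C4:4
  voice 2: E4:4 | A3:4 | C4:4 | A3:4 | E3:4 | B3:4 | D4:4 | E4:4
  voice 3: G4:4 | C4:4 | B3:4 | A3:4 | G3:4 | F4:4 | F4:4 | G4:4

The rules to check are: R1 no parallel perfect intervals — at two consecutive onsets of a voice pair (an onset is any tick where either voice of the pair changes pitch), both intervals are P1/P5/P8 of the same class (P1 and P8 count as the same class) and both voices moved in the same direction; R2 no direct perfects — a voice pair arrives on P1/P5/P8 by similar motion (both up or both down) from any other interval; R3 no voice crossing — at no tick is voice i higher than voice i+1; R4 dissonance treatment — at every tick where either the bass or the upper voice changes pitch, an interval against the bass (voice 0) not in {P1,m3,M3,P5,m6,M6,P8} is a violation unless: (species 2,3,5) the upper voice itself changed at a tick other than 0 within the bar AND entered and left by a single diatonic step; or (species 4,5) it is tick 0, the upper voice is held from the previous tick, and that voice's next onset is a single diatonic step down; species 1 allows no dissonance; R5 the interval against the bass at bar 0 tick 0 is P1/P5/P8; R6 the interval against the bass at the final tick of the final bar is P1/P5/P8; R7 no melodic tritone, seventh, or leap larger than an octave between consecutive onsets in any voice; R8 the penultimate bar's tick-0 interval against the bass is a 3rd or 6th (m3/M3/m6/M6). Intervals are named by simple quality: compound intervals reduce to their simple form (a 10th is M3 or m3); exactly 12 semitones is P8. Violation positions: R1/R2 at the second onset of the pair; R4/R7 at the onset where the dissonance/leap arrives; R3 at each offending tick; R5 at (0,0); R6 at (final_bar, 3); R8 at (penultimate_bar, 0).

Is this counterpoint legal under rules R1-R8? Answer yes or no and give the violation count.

No (23 violations)

bar 0: v0=C3 v1=C4 v2=E4 v3=G4 (P5)
bar 1: v0=D3 v1=F3 v2=A3 v3=C4 (m7)
bar 2: v0=C3 v1=E3 v2=C4 v3=B3 (M7)
bar 3: v0=B2 v1=G3 v2=A3 v3=A3 (m7)
bar 4: v0=A2 v1=E3 v2=E3 v3=G3 (m7)
bar 5: v0=B2 v1=G3 v2=B3 v3=F4 (TT)
bar 6: v0=D3 v1=B3 v2=D4 v3=F4 (m3)
bar 7: v0=C3 v1=C4 v2=E4 v3=G4 (P5)
  R5 @ bar0.0: opens on M3
  R1 @ bar1.0: C4/G4 P5 -> F3/C4 P5 similar
  R4 @ bar1.0: D3/C4 m7 untreated
  R1 @ bar2.0: F3/C4 P5 -> E3/B3 P5 similar
  R3 @ bar2.0: C4 above B3
  R4 @ bar2.0: C3/B3 M7 untreated
  R3 @ bar2.1: C4 above B3
  R3 @ bar2.2: C4 above B3
  R3 @ bar2.3: C4 above B3
  R2 @ bar3.0: C4/B3 m2 -> A3/A3 P1 similar
  R4 @ bar3.0: B2/A3 m7 untreated
  R4 @ bar3.0: B2/A3 m7 untreated
  R2 @ bar4.0: B2/G3 m6 -> A2/E3 P5 similar
  R2 @ bar4.0: B2/A3 m7 -> A2/E3 P5 similar
  R2 @ bar4.0: G3/A3 M2 -> E3/E3 P1 similar
  R4 @ bar4.0: A2/G3 m7 untreated
  R2 @ bar5.0: A2/E3 P5 -> B2/B3 P8 similar
  R4 @ bar5.0: B2/F4 TT untreated
  R7 @ bar5.0: G3->F4 leap 10st
  R1 @ bar6.0: B2/B3 P8 -> D3/D4 P8 similar
  R8 @ bar6.0: penult P8 not 3rd/6th
  R2 @ bar7.0: B3/F4 TT -> C4/G4 P5 similar
  R6 @ bar7.3: closes on M3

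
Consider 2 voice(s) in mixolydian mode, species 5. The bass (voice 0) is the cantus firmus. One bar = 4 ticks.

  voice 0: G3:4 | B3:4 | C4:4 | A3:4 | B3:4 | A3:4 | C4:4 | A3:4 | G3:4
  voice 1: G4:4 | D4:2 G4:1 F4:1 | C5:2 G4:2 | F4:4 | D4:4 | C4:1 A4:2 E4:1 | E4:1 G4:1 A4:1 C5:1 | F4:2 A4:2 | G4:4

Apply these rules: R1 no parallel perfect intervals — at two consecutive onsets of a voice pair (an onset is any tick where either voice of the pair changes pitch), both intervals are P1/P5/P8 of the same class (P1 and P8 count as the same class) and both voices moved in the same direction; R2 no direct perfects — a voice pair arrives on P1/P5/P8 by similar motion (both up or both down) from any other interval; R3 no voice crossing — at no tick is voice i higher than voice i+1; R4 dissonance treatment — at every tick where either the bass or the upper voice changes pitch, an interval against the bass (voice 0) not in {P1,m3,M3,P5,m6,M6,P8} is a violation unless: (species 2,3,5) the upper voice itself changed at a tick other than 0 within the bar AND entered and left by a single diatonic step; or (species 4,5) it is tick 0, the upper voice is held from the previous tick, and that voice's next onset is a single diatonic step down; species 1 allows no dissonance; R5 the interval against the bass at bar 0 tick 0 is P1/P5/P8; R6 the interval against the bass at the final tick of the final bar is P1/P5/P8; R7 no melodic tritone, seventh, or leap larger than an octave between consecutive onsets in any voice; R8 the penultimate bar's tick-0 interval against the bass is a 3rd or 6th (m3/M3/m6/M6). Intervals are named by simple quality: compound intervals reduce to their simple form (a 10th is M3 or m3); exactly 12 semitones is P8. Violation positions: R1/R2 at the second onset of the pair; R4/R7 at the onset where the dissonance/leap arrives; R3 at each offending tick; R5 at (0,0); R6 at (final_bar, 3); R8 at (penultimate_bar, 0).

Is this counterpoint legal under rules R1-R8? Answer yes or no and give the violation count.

bar 0: v0=G3 v1=G4 (P8)
bar 1: v0=B3 v1=D4 (m3)
bar 2: v0=C4 v1=C5 (P8)
bar 3: v0=A3 v1=F4 (m6)
bar 4: v0=B3 v1=D4 (m3)
bar 5: v0=A3 v1=C4 (m3)
bar 6: v0=C4 v1=E4 (M3)
bar 7: v0=A3 v1=F4 (m6)
bar 8: v0=G3 v1=G4 (P8)
  R4 @ bar1.3: B3/F4 TT untreated
  R2 @ bar2.0: B3/F4 TT -> C4/C5 P8 similar
  R1 @ bar8.0: A3/A4 P8 -> G3/G4 P8 similar

No (3 violations)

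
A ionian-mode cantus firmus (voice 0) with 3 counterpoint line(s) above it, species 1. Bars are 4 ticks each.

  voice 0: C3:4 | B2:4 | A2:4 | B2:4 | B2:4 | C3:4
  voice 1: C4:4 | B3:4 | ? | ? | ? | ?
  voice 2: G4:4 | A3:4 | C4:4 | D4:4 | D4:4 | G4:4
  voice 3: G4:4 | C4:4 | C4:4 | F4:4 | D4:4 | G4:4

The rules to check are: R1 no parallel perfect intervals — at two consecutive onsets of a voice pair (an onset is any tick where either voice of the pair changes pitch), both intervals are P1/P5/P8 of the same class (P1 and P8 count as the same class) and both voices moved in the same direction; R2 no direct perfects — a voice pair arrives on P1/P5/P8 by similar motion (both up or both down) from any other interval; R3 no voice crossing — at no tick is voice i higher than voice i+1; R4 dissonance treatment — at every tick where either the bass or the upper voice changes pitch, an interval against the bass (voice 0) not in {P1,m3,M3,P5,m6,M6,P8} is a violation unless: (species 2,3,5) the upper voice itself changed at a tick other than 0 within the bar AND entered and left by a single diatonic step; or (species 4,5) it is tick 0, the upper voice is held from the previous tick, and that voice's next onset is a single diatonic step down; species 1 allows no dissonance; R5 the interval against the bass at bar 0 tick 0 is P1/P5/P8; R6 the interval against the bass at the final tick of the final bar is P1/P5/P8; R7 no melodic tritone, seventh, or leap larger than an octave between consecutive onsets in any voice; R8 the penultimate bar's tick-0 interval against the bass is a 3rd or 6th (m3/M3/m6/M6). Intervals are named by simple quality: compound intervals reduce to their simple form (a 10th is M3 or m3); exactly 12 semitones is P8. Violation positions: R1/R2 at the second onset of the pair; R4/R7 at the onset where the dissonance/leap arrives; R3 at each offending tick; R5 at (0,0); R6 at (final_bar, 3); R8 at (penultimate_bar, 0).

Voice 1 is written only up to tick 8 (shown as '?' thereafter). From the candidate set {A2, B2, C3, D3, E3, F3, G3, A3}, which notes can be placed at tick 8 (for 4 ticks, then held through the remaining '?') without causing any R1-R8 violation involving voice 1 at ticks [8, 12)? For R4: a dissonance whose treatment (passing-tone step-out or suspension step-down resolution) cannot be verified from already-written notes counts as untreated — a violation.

{}

A2: violates R1,R7
B2: violates R4
C3: violates R7
D3: violates R4
E3: violates R2
F3: violates R7
G3: violates R4
A3: violates R1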